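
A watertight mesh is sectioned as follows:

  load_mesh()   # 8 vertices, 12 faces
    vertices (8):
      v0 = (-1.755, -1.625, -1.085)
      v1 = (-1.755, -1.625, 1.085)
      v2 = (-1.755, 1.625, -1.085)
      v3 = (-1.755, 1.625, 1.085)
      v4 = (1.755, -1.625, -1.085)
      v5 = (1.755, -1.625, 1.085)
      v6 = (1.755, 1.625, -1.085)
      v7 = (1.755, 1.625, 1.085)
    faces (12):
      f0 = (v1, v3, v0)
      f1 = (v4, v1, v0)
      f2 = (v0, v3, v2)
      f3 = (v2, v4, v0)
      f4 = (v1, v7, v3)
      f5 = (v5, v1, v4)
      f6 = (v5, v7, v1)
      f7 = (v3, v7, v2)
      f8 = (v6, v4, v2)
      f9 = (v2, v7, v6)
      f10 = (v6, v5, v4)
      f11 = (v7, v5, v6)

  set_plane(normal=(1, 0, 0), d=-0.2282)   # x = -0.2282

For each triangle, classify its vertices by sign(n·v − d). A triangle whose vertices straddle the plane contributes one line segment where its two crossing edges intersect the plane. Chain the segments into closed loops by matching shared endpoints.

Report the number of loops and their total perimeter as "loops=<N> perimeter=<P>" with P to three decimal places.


loops=1 perimeter=10.840

Straddling triangles (8 of 12):
  (v4,v1,v0) [+--] → (-0.2282, -1.625, 0.141081)–(-0.2282, -1.625, -1.085)  len=1.2261
  (v2,v4,v0) [-+-] → (-0.2282, 0.211296, -1.085)–(-0.2282, -1.625, -1.085)  len=1.8363
  (v1,v7,v3) [-+-] → (-0.2282, -0.211296, 1.085)–(-0.2282, 1.625, 1.085)  len=1.8363
  (v5,v1,v4) [+-+] → (-0.2282, -1.625, 1.085)–(-0.2282, -1.625, 0.141081)  len=0.9439
  (v5,v7,v1) [++-] → (-0.2282, -0.211296, 1.085)–(-0.2282, -1.625, 1.085)  len=1.4137
  (v3,v7,v2) [-+-] → (-0.2282, 1.625, 1.085)–(-0.2282, 1.625, -0.141081)  len=1.2261
  (v6,v4,v2) [++-] → (-0.2282, 0.211296, -1.085)–(-0.2282, 1.625, -1.085)  len=1.4137
  (v2,v7,v6) [-++] → (-0.2282, 1.625, -0.141081)–(-0.2282, 1.625, -1.085)  len=0.9439

Chained into 1 loop(s):
  loop 1: 8 segments, perimeter = 10.8400
Total perimeter = 10.840


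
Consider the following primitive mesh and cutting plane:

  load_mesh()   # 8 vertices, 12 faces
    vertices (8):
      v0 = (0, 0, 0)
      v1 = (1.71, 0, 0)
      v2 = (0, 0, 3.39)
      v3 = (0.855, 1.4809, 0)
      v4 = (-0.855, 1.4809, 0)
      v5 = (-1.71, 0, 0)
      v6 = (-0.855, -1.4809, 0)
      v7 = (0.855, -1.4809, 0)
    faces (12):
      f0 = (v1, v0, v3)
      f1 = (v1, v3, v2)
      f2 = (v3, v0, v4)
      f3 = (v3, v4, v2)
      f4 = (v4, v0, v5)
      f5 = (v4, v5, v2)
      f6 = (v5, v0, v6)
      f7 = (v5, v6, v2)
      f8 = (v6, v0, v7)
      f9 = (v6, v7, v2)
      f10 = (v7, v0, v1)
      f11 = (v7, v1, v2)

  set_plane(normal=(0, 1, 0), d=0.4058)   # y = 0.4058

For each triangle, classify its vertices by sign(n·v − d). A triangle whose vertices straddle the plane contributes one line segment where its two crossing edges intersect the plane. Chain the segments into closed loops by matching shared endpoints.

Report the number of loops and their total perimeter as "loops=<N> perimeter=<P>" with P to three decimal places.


loops=1 perimeter=8.933

Straddling triangles (6 of 12):
  (v1,v0,v3) [--+] → (0.234289, 0.4058, 0)–(1.47571, 0.4058, 0)  len=1.2414
  (v1,v3,v2) [-+-] → (1.47571, 0.4058, 0)–(0.234289, 0.4058, 2.46106)  len=2.7564
  (v3,v0,v4) [+-+] → (0.234289, 0.4058, 0)–(-0.234289, 0.4058, 0)  len=0.4686
  (v3,v4,v2) [++-] → (-0.234289, 0.4058, 2.46106)–(0.234289, 0.4058, 2.46106)  len=0.4686
  (v4,v0,v5) [+--] → (-0.234289, 0.4058, 0)–(-1.47571, 0.4058, 0)  len=1.2414
  (v4,v5,v2) [+--] → (-1.47571, 0.4058, 0)–(-0.234289, 0.4058, 2.46106)  len=2.7564

Chained into 1 loop(s):
  loop 1: 6 segments, perimeter = 8.9329
Total perimeter = 8.933


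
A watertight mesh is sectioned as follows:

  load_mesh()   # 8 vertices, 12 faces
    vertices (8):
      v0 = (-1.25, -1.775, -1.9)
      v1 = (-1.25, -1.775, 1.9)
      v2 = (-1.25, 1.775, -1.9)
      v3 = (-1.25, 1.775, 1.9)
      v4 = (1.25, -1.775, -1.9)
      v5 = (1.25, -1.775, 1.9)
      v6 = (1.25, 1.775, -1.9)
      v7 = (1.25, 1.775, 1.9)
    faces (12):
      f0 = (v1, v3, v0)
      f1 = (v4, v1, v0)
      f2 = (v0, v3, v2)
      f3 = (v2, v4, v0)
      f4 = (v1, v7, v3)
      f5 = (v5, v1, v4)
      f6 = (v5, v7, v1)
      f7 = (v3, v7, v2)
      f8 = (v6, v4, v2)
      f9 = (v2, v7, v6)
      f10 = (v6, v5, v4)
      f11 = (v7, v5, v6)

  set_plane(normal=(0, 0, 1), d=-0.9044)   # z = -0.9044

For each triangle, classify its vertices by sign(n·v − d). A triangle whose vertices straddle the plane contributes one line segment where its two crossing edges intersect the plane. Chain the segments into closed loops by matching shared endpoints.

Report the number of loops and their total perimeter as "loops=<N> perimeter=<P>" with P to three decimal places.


loops=1 perimeter=12.100

Straddling triangles (8 of 12):
  (v1,v3,v0) [++-] → (-1.25, -0.8449, -0.9044)–(-1.25, -1.775, -0.9044)  len=0.9301
  (v4,v1,v0) [-+-] → (0.595, -1.775, -0.9044)–(-1.25, -1.775, -0.9044)  len=1.8450
  (v0,v3,v2) [-+-] → (-1.25, -0.8449, -0.9044)–(-1.25, 1.775, -0.9044)  len=2.6199
  (v5,v1,v4) [++-] → (0.595, -1.775, -0.9044)–(1.25, -1.775, -0.9044)  len=0.6550
  (v3,v7,v2) [++-] → (-0.595, 1.775, -0.9044)–(-1.25, 1.775, -0.9044)  len=0.6550
  (v2,v7,v6) [-+-] → (-0.595, 1.775, -0.9044)–(1.25, 1.775, -0.9044)  len=1.8450
  (v6,v5,v4) [-+-] → (1.25, 0.8449, -0.9044)–(1.25, -1.775, -0.9044)  len=2.6199
  (v7,v5,v6) [++-] → (1.25, 0.8449, -0.9044)–(1.25, 1.775, -0.9044)  len=0.9301

Chained into 1 loop(s):
  loop 1: 8 segments, perimeter = 12.1000
Total perimeter = 12.100


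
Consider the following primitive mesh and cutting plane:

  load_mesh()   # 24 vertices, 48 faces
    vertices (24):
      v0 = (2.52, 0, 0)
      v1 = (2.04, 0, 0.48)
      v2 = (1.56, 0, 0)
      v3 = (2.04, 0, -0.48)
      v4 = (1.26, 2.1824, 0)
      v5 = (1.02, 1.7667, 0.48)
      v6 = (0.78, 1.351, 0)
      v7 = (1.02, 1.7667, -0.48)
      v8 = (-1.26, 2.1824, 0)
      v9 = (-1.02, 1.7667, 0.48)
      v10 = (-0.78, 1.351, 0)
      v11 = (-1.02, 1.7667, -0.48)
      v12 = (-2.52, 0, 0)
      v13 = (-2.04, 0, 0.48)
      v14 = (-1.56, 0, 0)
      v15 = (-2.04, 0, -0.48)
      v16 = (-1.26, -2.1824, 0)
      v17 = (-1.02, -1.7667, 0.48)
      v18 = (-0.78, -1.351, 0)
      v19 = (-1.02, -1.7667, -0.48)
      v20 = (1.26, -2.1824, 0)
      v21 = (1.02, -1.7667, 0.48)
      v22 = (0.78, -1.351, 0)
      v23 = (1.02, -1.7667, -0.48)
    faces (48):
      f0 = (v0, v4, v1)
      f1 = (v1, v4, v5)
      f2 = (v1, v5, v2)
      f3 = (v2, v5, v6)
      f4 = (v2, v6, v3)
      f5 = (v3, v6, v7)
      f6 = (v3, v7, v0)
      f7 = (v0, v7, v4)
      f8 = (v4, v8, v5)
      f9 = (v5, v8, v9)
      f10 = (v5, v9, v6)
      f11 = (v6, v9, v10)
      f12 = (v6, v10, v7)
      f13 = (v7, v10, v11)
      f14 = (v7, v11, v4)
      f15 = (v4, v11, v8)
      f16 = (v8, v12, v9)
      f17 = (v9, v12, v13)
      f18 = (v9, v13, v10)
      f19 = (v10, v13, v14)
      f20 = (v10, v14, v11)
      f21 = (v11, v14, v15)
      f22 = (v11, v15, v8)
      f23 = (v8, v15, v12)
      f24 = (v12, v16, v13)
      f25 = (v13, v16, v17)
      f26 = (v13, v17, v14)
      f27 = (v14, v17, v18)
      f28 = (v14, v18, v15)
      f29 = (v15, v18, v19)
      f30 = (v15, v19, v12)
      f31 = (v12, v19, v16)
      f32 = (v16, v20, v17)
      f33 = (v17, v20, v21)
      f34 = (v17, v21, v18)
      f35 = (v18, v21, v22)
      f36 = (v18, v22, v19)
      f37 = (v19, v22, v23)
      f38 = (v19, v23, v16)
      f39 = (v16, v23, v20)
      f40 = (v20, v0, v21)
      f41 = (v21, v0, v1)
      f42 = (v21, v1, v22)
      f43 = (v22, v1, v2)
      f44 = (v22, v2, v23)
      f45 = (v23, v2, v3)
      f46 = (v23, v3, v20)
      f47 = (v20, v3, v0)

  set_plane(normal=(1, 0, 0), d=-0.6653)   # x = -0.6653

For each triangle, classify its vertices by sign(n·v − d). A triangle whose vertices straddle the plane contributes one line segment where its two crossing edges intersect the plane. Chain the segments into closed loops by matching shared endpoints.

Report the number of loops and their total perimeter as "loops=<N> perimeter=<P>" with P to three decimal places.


Straddling triangles (16 of 48):
  (v4,v8,v5) [+-+] → (-0.6653, 2.1824, 0)–(-0.6653, 2.07397, 0.1252)  len=0.1656
  (v5,v8,v9) [+--] → (-0.6653, 2.07397, 0.1252)–(-0.6653, 1.7667, 0.48)  len=0.4694
  (v5,v9,v6) [+-+] → (-0.6653, 1.7667, 0.48)–(-0.6653, 1.68478, 0.385413)  len=0.1251
  (v6,v9,v10) [+--] → (-0.6653, 1.68478, 0.385413)–(-0.6653, 1.351, 0)  len=0.5099
  (v6,v10,v7) [+-+] → (-0.6653, 1.351, 0)–(-0.6653, 1.37749, -0.0305867)  len=0.0405
  (v7,v10,v11) [+--] → (-0.6653, 1.37749, -0.0305867)–(-0.6653, 1.7667, -0.48)  len=0.5945
  (v7,v11,v4) [+-+] → (-0.6653, 1.7667, -0.48)–(-0.6653, 1.83137, -0.405326)  len=0.0988
  (v4,v11,v8) [+--] → (-0.6653, 1.83137, -0.405326)–(-0.6653, 2.1824, 0)  len=0.5362
  (v16,v20,v17) [-+-] → (-0.6653, -2.1824, 0)–(-0.6653, -1.83137, 0.405326)  len=0.5362
  (v17,v20,v21) [-++] → (-0.6653, -1.83137, 0.405326)–(-0.6653, -1.7667, 0.48)  len=0.0988
  (v17,v21,v18) [-+-] → (-0.6653, -1.7667, 0.48)–(-0.6653, -1.37749, 0.0305867)  len=0.5945
  (v18,v21,v22) [-++] → (-0.6653, -1.37749, 0.0305867)–(-0.6653, -1.351, 0)  len=0.0405
  (v18,v22,v19) [-+-] → (-0.6653, -1.351, 0)–(-0.6653, -1.68478, -0.385413)  len=0.5099
  (v19,v22,v23) [-++] → (-0.6653, -1.68478, -0.385413)–(-0.6653, -1.7667, -0.48)  len=0.1251
  (v19,v23,v16) [-+-] → (-0.6653, -1.7667, -0.48)–(-0.6653, -2.07397, -0.1252)  len=0.4694
  (v16,v23,v20) [-++] → (-0.6653, -2.07397, -0.1252)–(-0.6653, -2.1824, 0)  len=0.1656

Chained into 2 loop(s):
  loop 1: 8 segments, perimeter = 2.5399
  loop 2: 8 segments, perimeter = 2.5399
Total perimeter = 5.080

loops=2 perimeter=5.080


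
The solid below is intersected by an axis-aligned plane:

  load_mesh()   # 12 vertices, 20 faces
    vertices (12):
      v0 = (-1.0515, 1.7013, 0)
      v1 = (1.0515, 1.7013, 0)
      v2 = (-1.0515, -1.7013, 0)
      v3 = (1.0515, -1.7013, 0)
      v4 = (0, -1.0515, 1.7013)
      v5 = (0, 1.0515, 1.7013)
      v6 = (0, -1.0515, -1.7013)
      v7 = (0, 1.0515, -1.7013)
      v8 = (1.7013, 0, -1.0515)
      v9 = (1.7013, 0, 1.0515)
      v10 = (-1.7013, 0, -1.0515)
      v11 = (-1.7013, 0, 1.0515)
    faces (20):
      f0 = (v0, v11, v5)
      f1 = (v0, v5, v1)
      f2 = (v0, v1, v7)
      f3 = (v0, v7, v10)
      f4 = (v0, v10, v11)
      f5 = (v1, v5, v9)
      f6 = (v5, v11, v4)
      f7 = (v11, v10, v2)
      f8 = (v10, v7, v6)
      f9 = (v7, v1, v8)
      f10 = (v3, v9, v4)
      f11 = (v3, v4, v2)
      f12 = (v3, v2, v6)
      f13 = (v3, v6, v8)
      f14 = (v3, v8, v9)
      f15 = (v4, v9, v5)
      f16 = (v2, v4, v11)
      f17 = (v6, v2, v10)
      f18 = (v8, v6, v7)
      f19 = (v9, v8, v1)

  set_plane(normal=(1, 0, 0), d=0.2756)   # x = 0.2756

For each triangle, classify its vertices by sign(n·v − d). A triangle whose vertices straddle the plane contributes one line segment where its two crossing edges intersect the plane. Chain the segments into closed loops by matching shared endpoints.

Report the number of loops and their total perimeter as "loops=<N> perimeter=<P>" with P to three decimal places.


loops=1 perimeter=10.827

Straddling triangles (10 of 20):
  (v0,v5,v1) [--+] → (0.2756, 1.22181, 1.25539)–(0.2756, 1.7013, 0)  len=1.3438
  (v0,v1,v7) [-+-] → (0.2756, 1.7013, 0)–(0.2756, 1.22181, -1.25539)  len=1.3438
  (v1,v5,v9) [+-+] → (0.2756, 1.22181, 1.25539)–(0.2756, 0.881164, 1.59604)  len=0.4818
  (v7,v1,v8) [-++] → (0.2756, 1.22181, -1.25539)–(0.2756, 0.881164, -1.59604)  len=0.4818
  (v3,v9,v4) [++-] → (0.2756, -0.881164, 1.59604)–(0.2756, -1.22181, 1.25539)  len=0.4818
  (v3,v4,v2) [+--] → (0.2756, -1.22181, 1.25539)–(0.2756, -1.7013, 0)  len=1.3438
  (v3,v2,v6) [+--] → (0.2756, -1.7013, 0)–(0.2756, -1.22181, -1.25539)  len=1.3438
  (v3,v6,v8) [+-+] → (0.2756, -1.22181, -1.25539)–(0.2756, -0.881164, -1.59604)  len=0.4818
  (v4,v9,v5) [-+-] → (0.2756, -0.881164, 1.59604)–(0.2756, 0.881164, 1.59604)  len=1.7623
  (v8,v6,v7) [+--] → (0.2756, -0.881164, -1.59604)–(0.2756, 0.881164, -1.59604)  len=1.7623

Chained into 1 loop(s):
  loop 1: 10 segments, perimeter = 10.8270
Total perimeter = 10.827


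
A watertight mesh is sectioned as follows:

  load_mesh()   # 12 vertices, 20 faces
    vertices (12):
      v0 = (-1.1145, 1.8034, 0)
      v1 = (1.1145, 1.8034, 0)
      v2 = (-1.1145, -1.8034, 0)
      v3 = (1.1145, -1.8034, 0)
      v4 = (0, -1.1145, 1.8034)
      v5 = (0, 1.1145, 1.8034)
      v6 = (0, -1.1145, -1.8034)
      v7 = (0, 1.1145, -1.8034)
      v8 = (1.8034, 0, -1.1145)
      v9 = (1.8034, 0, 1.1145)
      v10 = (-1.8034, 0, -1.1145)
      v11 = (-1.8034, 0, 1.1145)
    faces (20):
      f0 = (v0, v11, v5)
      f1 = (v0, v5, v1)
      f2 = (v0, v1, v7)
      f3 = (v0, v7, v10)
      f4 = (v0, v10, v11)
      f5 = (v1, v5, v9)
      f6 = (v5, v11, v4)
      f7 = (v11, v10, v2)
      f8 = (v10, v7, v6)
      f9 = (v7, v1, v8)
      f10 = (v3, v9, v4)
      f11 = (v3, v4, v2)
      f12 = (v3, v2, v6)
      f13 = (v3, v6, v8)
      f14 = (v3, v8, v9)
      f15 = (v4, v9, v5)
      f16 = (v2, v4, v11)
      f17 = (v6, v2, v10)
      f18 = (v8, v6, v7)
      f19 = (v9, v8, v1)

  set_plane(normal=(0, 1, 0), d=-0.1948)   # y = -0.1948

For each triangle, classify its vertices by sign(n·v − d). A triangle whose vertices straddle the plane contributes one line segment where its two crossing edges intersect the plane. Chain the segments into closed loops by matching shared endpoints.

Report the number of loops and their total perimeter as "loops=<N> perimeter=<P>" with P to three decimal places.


Straddling triangles (10 of 20):
  (v5,v11,v4) [++-] → (-1.48819, -0.1948, 1.23491)–(0, -0.1948, 1.8034)  len=1.5931
  (v11,v10,v2) [++-] → (-1.72899, -0.1948, -0.994114)–(-1.72899, -0.1948, 0.994114)  len=1.9882
  (v10,v7,v6) [++-] → (0, -0.1948, -1.8034)–(-1.48819, -0.1948, -1.23491)  len=1.5931
  (v3,v9,v4) [-+-] → (1.72899, -0.1948, 0.994114)–(1.48819, -0.1948, 1.23491)  len=0.3405
  (v3,v6,v8) [--+] → (1.48819, -0.1948, -1.23491)–(1.72899, -0.1948, -0.994114)  len=0.3405
  (v3,v8,v9) [-++] → (1.72899, -0.1948, -0.994114)–(1.72899, -0.1948, 0.994114)  len=1.9882
  (v4,v9,v5) [-++] → (1.48819, -0.1948, 1.23491)–(0, -0.1948, 1.8034)  len=1.5931
  (v2,v4,v11) [--+] → (-1.48819, -0.1948, 1.23491)–(-1.72899, -0.1948, 0.994114)  len=0.3405
  (v6,v2,v10) [--+] → (-1.72899, -0.1948, -0.994114)–(-1.48819, -0.1948, -1.23491)  len=0.3405
  (v8,v6,v7) [+-+] → (1.48819, -0.1948, -1.23491)–(0, -0.1948, -1.8034)  len=1.5931

Chained into 1 loop(s):
  loop 1: 10 segments, perimeter = 11.7109
Total perimeter = 11.711

loops=1 perimeter=11.711


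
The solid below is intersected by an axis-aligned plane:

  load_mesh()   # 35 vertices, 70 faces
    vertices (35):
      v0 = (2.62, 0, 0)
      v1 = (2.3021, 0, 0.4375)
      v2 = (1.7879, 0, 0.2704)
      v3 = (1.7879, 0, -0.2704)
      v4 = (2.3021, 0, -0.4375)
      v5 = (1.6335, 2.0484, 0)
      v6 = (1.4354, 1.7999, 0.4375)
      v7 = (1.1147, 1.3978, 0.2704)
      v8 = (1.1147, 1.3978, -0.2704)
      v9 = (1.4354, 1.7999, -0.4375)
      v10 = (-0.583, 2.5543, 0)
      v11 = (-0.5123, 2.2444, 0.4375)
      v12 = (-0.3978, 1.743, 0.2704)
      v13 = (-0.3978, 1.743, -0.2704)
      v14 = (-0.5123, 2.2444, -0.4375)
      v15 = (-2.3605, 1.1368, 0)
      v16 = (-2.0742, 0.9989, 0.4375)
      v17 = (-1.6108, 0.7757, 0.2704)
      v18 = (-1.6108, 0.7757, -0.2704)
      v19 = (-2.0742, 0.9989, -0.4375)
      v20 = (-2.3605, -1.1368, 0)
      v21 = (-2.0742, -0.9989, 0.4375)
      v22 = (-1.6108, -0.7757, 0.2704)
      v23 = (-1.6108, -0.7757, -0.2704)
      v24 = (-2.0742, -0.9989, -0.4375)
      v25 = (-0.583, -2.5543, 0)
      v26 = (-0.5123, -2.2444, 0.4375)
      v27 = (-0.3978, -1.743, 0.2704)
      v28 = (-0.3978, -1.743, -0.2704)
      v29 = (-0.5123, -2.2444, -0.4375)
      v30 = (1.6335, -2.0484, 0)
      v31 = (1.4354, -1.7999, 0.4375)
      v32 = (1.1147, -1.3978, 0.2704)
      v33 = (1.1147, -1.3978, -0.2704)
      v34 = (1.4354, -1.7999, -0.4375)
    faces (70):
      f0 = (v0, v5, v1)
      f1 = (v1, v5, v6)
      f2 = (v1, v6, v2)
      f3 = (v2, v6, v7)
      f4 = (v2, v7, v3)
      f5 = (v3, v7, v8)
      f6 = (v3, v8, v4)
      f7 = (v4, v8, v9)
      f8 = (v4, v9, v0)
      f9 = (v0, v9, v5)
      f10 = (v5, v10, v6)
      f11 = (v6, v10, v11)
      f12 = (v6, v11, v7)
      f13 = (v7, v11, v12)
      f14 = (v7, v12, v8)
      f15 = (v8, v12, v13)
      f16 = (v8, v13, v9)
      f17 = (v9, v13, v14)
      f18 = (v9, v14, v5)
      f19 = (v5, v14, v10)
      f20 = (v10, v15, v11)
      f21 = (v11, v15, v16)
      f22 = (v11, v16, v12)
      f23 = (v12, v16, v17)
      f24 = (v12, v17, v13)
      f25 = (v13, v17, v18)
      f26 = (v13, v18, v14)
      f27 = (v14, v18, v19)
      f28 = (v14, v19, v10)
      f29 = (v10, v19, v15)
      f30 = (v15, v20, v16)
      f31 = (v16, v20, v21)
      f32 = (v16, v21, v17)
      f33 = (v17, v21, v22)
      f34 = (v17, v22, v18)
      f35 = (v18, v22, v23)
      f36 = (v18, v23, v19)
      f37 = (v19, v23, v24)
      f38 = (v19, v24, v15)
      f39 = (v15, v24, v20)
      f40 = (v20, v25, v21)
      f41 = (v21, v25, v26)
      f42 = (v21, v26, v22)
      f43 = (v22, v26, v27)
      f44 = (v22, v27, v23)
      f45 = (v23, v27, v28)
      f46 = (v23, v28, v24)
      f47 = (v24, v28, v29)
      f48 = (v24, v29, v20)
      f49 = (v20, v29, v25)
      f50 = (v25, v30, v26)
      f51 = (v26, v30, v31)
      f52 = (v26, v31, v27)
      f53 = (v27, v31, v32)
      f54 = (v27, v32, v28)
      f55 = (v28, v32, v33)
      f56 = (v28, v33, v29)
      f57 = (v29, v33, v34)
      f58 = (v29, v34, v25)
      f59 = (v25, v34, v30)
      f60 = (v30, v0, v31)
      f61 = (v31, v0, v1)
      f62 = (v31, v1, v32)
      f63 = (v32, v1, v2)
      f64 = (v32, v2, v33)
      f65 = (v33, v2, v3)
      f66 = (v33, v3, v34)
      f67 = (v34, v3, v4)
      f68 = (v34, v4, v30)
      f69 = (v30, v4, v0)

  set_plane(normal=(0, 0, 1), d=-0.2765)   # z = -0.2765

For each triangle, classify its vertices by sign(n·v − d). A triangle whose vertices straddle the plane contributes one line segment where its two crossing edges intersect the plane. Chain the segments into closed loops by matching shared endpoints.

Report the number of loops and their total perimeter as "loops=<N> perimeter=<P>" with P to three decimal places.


Straddling triangles (28 of 70):
  (v3,v8,v4) [++-] → (1.15805, 1.34677, -0.2765)–(1.80667, 0, -0.2765)  len=1.4948
  (v4,v8,v9) [-+-] → (1.15805, 1.34677, -0.2765)–(1.12641, 1.41248, -0.2765)  len=0.0729
  (v4,v9,v0) [--+] → (1.87133, 1.13754, -0.2765)–(2.41909, 0, -0.2765)  len=1.2625
  (v0,v9,v5) [+-+] → (1.87133, 1.13754, -0.2765)–(1.5083, 1.89135, -0.2765)  len=0.8367
  (v8,v13,v9) [++-] → (-0.330879, 1.74508, -0.2765)–(1.12641, 1.41248, -0.2765)  len=1.4948
  (v9,v13,v14) [-+-] → (-0.330879, 1.74508, -0.2765)–(-0.40198, 1.7613, -0.2765)  len=0.0729
  (v9,v14,v5) [--+] → (0.277354, 2.17227, -0.2765)–(1.5083, 1.89135, -0.2765)  len=1.2626
  (v5,v14,v10) [+-+] → (0.277354, 2.17227, -0.2765)–(-0.538318, 2.35844, -0.2765)  len=0.8366
  (v13,v18,v14) [++-] → (-1.5707, 0.829315, -0.2765)–(-0.40198, 1.7613, -0.2765)  len=1.4948
  (v14,v18,v19) [-+-] → (-1.5707, 0.829315, -0.2765)–(-1.62772, 0.783848, -0.2765)  len=0.0729
  (v14,v19,v10) [--+] → (-1.52544, 1.57129, -0.2765)–(-0.538318, 2.35844, -0.2765)  len=1.2625
  (v10,v19,v15) [+-+] → (-1.52544, 1.57129, -0.2765)–(-2.17956, 1.04965, -0.2765)  len=0.8366
  (v18,v23,v19) [++-] → (-1.62772, -0.710918, -0.2765)–(-1.62772, 0.783848, -0.2765)  len=1.4948
  (v19,v23,v24) [-+-] → (-1.62772, -0.710918, -0.2765)–(-1.62772, -0.783848, -0.2765)  len=0.0729
  (v19,v24,v15) [--+] → (-2.17956, -0.212962, -0.2765)–(-2.17956, 1.04965, -0.2765)  len=1.2626
  (v15,v24,v20) [+-+] → (-2.17956, -0.212962, -0.2765)–(-2.17956, -1.04965, -0.2765)  len=0.8367
  (v23,v28,v24) [++-] → (-0.458997, -1.71584, -0.2765)–(-1.62772, -0.783848, -0.2765)  len=1.4948
  (v24,v28,v29) [-+-] → (-0.458997, -1.71584, -0.2765)–(-0.40198, -1.7613, -0.2765)  len=0.0729
  (v24,v29,v20) [--+] → (-1.19244, -1.8368, -0.2765)–(-2.17956, -1.04965, -0.2765)  len=1.2625
  (v20,v29,v25) [+-+] → (-1.19244, -1.8368, -0.2765)–(-0.538318, -2.35844, -0.2765)  len=0.8366
  (v28,v33,v29) [++-] → (1.05531, -1.42871, -0.2765)–(-0.40198, -1.7613, -0.2765)  len=1.4948
  (v29,v33,v34) [-+-] → (1.05531, -1.42871, -0.2765)–(1.12641, -1.41248, -0.2765)  len=0.0729
  (v29,v34,v25) [--+] → (0.692629, -2.07752, -0.2765)–(-0.538318, -2.35844, -0.2765)  len=1.2626
  (v25,v34,v30) [+-+] → (0.692629, -2.07752, -0.2765)–(1.5083, -1.89135, -0.2765)  len=0.8366
  (v33,v3,v34) [++-] → (1.77503, -0.0657055, -0.2765)–(1.12641, -1.41248, -0.2765)  len=1.4948
  (v34,v3,v4) [-+-] → (1.77503, -0.0657055, -0.2765)–(1.80667, 0, -0.2765)  len=0.0729
  (v34,v4,v30) [--+] → (2.05606, -0.753811, -0.2765)–(1.5083, -1.89135, -0.2765)  len=1.2625
  (v30,v4,v0) [+-+] → (2.05606, -0.753811, -0.2765)–(2.41909, 0, -0.2765)  len=0.8367

Chained into 2 loop(s):
  loop 1: 14 segments, perimeter = 10.9741
  loop 2: 14 segments, perimeter = 14.6946
Total perimeter = 25.669

loops=2 perimeter=25.669


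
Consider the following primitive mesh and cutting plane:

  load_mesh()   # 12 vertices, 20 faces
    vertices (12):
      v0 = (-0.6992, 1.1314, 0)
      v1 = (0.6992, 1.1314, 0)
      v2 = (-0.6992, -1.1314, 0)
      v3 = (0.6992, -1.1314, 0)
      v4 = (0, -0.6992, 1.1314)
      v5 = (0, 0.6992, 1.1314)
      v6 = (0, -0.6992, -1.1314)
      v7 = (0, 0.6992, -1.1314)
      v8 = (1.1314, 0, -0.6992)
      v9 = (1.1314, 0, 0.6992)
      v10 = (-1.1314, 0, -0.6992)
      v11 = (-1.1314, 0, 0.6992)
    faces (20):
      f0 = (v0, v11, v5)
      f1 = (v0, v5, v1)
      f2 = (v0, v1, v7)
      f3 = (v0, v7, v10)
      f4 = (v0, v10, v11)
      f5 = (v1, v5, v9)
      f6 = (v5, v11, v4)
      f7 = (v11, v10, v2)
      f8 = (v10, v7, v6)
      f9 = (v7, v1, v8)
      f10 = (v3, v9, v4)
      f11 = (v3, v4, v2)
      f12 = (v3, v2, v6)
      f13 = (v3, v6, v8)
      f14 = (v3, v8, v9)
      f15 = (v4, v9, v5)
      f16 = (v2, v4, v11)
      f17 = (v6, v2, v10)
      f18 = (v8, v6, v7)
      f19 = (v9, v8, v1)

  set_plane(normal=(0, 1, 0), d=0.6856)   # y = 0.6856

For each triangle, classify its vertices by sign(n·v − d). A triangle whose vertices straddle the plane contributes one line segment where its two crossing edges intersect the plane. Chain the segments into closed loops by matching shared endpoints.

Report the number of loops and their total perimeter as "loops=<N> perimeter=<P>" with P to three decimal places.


loops=1 perimeter=5.990

Straddling triangles (10 of 20):
  (v0,v11,v5) [+-+] → (-0.869498, 0.6856, 0.275502)–(-0.0220066, 0.6856, 1.12299)  len=1.1985
  (v0,v7,v10) [++-] → (-0.0220066, 0.6856, -1.12299)–(-0.869498, 0.6856, -0.275502)  len=1.1985
  (v0,v10,v11) [+--] → (-0.869498, 0.6856, -0.275502)–(-0.869498, 0.6856, 0.275502)  len=0.5510
  (v1,v5,v9) [++-] → (0.0220066, 0.6856, 1.12299)–(0.869498, 0.6856, 0.275502)  len=1.1985
  (v5,v11,v4) [+--] → (-0.0220066, 0.6856, 1.12299)–(0, 0.6856, 1.1314)  len=0.0236
  (v10,v7,v6) [-+-] → (-0.0220066, 0.6856, -1.12299)–(0, 0.6856, -1.1314)  len=0.0236
  (v7,v1,v8) [++-] → (0.869498, 0.6856, -0.275502)–(0.0220066, 0.6856, -1.12299)  len=1.1985
  (v4,v9,v5) [--+] → (0.0220066, 0.6856, 1.12299)–(0, 0.6856, 1.1314)  len=0.0236
  (v8,v6,v7) [--+] → (0, 0.6856, -1.1314)–(0.0220066, 0.6856, -1.12299)  len=0.0236
  (v9,v8,v1) [--+] → (0.869498, 0.6856, -0.275502)–(0.869498, 0.6856, 0.275502)  len=0.5510

Chained into 1 loop(s):
  loop 1: 10 segments, perimeter = 5.9904
Total perimeter = 5.990


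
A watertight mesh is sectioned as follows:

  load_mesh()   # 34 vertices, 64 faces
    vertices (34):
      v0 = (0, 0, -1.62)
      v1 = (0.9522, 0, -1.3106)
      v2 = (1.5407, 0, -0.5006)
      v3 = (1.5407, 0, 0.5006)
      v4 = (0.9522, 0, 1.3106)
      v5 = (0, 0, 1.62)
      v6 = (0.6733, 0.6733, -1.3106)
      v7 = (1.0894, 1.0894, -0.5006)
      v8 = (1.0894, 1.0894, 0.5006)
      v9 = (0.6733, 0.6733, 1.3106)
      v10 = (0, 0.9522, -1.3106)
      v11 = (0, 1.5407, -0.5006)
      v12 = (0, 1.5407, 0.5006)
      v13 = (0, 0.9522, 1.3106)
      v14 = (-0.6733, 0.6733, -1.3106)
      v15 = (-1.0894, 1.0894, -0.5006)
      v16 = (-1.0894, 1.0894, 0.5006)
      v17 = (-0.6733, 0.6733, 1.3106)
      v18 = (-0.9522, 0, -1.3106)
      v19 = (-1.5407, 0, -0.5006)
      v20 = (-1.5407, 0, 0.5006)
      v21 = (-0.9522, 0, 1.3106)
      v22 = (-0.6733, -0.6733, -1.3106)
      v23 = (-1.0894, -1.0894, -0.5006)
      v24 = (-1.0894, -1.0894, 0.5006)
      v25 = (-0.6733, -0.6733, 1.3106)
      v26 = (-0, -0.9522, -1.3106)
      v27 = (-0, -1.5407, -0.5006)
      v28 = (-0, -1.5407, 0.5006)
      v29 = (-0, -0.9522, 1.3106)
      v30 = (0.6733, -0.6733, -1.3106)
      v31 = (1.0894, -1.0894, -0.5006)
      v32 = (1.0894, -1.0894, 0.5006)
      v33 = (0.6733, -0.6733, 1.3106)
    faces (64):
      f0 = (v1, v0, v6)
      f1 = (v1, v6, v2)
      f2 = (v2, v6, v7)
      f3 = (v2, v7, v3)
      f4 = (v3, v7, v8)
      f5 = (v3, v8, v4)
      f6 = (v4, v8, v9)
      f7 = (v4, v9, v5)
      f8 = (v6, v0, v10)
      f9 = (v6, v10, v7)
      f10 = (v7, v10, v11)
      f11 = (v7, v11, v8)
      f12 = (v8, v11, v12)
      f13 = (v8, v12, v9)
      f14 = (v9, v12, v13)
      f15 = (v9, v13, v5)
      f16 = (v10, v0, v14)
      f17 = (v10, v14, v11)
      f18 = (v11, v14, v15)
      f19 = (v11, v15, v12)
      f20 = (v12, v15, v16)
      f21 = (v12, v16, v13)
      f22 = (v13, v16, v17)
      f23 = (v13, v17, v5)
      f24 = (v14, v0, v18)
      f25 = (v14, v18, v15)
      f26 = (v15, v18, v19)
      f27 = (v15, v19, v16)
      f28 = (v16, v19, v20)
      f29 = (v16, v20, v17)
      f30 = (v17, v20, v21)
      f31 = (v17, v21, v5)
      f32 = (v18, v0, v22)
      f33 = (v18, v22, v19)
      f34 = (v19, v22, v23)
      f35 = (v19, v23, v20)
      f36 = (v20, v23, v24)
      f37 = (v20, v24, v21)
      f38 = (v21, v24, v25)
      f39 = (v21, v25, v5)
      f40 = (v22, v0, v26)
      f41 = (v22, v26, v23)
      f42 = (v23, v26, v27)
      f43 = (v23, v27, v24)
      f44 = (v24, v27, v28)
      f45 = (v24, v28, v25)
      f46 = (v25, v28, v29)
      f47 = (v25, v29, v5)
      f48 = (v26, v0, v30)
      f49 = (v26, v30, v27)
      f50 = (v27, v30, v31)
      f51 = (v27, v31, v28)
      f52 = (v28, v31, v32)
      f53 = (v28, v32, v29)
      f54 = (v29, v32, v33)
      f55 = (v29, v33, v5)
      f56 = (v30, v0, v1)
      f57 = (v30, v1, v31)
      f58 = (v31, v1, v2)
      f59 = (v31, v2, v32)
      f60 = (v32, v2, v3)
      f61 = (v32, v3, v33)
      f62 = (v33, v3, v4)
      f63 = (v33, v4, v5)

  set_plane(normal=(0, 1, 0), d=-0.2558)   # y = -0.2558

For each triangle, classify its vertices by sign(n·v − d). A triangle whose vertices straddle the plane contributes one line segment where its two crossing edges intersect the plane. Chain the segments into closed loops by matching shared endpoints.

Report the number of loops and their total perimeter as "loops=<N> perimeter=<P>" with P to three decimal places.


Straddling triangles (20 of 64):
  (v18,v0,v22) [++-] → (-0.2558, -0.2558, -1.50245)–(-0.84624, -0.2558, -1.3106)  len=0.6208
  (v18,v22,v19) [+-+] → (-0.84624, -0.2558, -1.3106)–(-1.21116, -0.2558, -0.808335)  len=0.6208
  (v19,v22,v23) [+--] → (-1.21116, -0.2558, -0.808335)–(-1.43473, -0.2558, -0.5006)  len=0.3804
  (v19,v23,v20) [+-+] → (-1.43473, -0.2558, -0.5006)–(-1.43473, -0.2558, 0.26551)  len=0.7661
  (v20,v23,v24) [+--] → (-1.43473, -0.2558, 0.26551)–(-1.43473, -0.2558, 0.5006)  len=0.2351
  (v20,v24,v21) [+-+] → (-1.43473, -0.2558, 0.5006)–(-0.984416, -0.2558, 1.12041)  len=0.7661
  (v21,v24,v25) [+--] → (-0.984416, -0.2558, 1.12041)–(-0.84624, -0.2558, 1.3106)  len=0.2351
  (v21,v25,v5) [+-+] → (-0.84624, -0.2558, 1.3106)–(-0.2558, -0.2558, 1.50245)  len=0.6208
  (v22,v0,v26) [-+-] → (-0.2558, -0.2558, -1.50245)–(0, -0.2558, -1.53688)  len=0.2581
  (v25,v29,v5) [--+] → (0, -0.2558, 1.53688)–(-0.2558, -0.2558, 1.50245)  len=0.2581
  (v26,v0,v30) [-+-] → (0, -0.2558, -1.53688)–(0.2558, -0.2558, -1.50245)  len=0.2581
  (v29,v33,v5) [--+] → (0.2558, -0.2558, 1.50245)–(0, -0.2558, 1.53688)  len=0.2581
  (v30,v0,v1) [-++] → (0.2558, -0.2558, -1.50245)–(0.84624, -0.2558, -1.3106)  len=0.6208
  (v30,v1,v31) [-+-] → (0.84624, -0.2558, -1.3106)–(0.984416, -0.2558, -1.12041)  len=0.2351
  (v31,v1,v2) [-++] → (0.984416, -0.2558, -1.12041)–(1.43473, -0.2558, -0.5006)  len=0.7661
  (v31,v2,v32) [-+-] → (1.43473, -0.2558, -0.5006)–(1.43473, -0.2558, -0.26551)  len=0.2351
  (v32,v2,v3) [-++] → (1.43473, -0.2558, -0.26551)–(1.43473, -0.2558, 0.5006)  len=0.7661
  (v32,v3,v33) [-+-] → (1.43473, -0.2558, 0.5006)–(1.21116, -0.2558, 0.808335)  len=0.3804
  (v33,v3,v4) [-++] → (1.21116, -0.2558, 0.808335)–(0.84624, -0.2558, 1.3106)  len=0.6208
  (v33,v4,v5) [-++] → (0.84624, -0.2558, 1.3106)–(0.2558, -0.2558, 1.50245)  len=0.6208

Chained into 1 loop(s):
  loop 1: 20 segments, perimeter = 9.5230
Total perimeter = 9.523

loops=1 perimeter=9.523


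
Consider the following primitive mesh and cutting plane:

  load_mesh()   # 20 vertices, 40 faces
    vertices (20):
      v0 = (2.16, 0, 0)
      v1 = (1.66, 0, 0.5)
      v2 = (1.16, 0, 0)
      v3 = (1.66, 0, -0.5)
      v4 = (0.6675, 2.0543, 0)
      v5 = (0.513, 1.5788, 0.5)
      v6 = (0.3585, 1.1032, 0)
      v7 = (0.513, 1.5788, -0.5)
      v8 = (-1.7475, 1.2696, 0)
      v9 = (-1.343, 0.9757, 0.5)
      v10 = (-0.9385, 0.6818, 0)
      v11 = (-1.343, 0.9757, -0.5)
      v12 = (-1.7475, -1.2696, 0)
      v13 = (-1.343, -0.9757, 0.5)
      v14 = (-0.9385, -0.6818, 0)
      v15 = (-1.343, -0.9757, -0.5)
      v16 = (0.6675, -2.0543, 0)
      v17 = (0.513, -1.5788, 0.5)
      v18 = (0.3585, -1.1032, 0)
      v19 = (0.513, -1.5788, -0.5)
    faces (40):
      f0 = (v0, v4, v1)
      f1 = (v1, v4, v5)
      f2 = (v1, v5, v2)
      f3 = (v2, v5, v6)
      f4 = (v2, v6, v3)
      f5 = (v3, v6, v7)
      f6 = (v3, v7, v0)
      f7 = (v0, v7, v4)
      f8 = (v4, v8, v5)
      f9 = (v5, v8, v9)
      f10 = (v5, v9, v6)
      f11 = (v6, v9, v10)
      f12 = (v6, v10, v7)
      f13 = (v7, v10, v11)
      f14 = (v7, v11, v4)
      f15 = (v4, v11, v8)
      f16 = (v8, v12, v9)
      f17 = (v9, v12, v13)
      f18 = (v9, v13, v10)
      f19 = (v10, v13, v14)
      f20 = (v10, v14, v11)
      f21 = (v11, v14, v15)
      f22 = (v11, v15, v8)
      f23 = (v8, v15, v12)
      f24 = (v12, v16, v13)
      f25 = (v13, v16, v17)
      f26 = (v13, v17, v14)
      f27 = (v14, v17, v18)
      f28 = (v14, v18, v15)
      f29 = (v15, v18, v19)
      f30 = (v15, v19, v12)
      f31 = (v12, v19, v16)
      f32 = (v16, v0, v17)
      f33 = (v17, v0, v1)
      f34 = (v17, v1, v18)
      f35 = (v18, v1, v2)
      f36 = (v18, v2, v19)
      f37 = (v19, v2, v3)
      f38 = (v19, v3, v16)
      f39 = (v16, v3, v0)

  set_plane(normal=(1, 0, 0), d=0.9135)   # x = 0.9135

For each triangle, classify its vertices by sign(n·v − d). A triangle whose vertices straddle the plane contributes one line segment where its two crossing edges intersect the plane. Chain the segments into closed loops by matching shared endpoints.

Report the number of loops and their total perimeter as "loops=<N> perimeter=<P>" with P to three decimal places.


loops=2 perimeter=6.805

Straddling triangles (16 of 40):
  (v0,v4,v1) [+-+] → (0.9135, 1.7157, 0)–(0.9135, 1.54512, 0.123929)  len=0.2108
  (v1,v4,v5) [+--] → (0.9135, 1.54512, 0.123929)–(0.9135, 1.02753, 0.5)  len=0.6398
  (v1,v5,v2) [+-+] → (0.9135, 1.02753, 0.5)–(0.9135, 0.601506, 0.190495)  len=0.5266
  (v2,v5,v6) [+--] → (0.9135, 0.601506, 0.190495)–(0.9135, 0.339287, 0)  len=0.3241
  (v2,v6,v3) [+-+] → (0.9135, 0.339287, 0)–(0.9135, 0.632761, -0.213216)  len=0.3628
  (v3,v6,v7) [+--] → (0.9135, 0.632761, -0.213216)–(0.9135, 1.02753, -0.5)  len=0.4879
  (v3,v7,v0) [+-+] → (0.9135, 1.02753, -0.5)–(0.9135, 1.19488, -0.378415)  len=0.2069
  (v0,v7,v4) [+--] → (0.9135, 1.19488, -0.378415)–(0.9135, 1.7157, 0)  len=0.6438
  (v16,v0,v17) [-+-] → (0.9135, -1.7157, 0)–(0.9135, -1.19488, 0.378415)  len=0.6438
  (v17,v0,v1) [-++] → (0.9135, -1.19488, 0.378415)–(0.9135, -1.02753, 0.5)  len=0.2069
  (v17,v1,v18) [-+-] → (0.9135, -1.02753, 0.5)–(0.9135, -0.632761, 0.213216)  len=0.4879
  (v18,v1,v2) [-++] → (0.9135, -0.632761, 0.213216)–(0.9135, -0.339287, 0)  len=0.3628
  (v18,v2,v19) [-+-] → (0.9135, -0.339287, 0)–(0.9135, -0.601506, -0.190495)  len=0.3241
  (v19,v2,v3) [-++] → (0.9135, -0.601506, -0.190495)–(0.9135, -1.02753, -0.5)  len=0.5266
  (v19,v3,v16) [-+-] → (0.9135, -1.02753, -0.5)–(0.9135, -1.54512, -0.123929)  len=0.6398
  (v16,v3,v0) [-++] → (0.9135, -1.54512, -0.123929)–(0.9135, -1.7157, 0)  len=0.2108

Chained into 2 loop(s):
  loop 1: 8 segments, perimeter = 3.4027
  loop 2: 8 segments, perimeter = 3.4027
Total perimeter = 6.805


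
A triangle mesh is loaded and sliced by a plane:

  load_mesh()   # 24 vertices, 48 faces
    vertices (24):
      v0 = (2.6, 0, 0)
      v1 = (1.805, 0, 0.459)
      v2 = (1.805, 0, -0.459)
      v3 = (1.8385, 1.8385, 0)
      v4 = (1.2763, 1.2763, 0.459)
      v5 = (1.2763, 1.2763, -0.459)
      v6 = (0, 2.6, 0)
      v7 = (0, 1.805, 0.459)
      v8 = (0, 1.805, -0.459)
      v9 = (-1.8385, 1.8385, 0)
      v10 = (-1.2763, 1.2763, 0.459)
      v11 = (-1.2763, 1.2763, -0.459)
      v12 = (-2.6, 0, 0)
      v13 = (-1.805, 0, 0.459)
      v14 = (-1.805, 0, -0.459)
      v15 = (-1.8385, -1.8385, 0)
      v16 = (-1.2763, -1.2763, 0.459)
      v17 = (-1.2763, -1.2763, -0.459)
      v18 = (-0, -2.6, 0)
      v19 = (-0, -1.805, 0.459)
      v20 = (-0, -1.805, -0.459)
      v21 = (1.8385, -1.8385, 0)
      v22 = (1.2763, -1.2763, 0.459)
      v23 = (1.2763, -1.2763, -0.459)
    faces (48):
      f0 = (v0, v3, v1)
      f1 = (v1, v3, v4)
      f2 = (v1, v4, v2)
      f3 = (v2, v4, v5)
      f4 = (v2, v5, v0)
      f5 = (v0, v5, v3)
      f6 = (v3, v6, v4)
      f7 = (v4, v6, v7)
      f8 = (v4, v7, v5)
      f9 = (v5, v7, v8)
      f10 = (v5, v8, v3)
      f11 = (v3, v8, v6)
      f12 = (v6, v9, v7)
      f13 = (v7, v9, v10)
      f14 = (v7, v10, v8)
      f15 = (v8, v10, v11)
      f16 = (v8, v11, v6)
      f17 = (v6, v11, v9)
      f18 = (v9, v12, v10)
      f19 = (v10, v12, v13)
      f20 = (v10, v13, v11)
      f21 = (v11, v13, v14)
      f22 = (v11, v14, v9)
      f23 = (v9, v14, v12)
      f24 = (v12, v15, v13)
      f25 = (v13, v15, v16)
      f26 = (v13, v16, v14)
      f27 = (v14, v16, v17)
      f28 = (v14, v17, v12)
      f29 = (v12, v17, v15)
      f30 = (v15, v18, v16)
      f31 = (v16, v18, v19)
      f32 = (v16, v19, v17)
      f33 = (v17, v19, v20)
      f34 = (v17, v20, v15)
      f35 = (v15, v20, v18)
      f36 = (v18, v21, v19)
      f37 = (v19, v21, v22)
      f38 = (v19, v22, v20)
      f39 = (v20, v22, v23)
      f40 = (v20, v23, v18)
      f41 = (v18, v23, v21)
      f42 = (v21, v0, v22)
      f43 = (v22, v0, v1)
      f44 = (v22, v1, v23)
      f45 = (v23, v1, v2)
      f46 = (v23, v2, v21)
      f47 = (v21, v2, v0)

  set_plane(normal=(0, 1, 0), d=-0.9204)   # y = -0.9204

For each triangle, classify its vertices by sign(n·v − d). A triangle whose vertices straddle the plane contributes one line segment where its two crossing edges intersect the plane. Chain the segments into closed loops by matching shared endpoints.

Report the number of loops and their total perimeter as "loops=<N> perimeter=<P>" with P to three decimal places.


loops=2 perimeter=5.508

Straddling triangles (12 of 48):
  (v12,v15,v13) [+-+] → (-2.21877, -0.9204, 0)–(-1.82177, -0.9204, 0.229213)  len=0.4584
  (v13,v15,v16) [+--] → (-1.82177, -0.9204, 0.229213)–(-1.42373, -0.9204, 0.459)  len=0.4596
  (v13,v16,v14) [+-+] → (-1.42373, -0.9204, 0.459)–(-1.42373, -0.9204, 0.203013)  len=0.2560
  (v14,v16,v17) [+--] → (-1.42373, -0.9204, 0.203013)–(-1.42373, -0.9204, -0.459)  len=0.6620
  (v14,v17,v12) [+-+] → (-1.42373, -0.9204, -0.459)–(-1.64542, -0.9204, -0.331007)  len=0.2560
  (v12,v17,v15) [+--] → (-1.64542, -0.9204, -0.331007)–(-2.21877, -0.9204, 0)  len=0.6620
  (v21,v0,v22) [-+-] → (2.21877, -0.9204, 0)–(1.64542, -0.9204, 0.331007)  len=0.6620
  (v22,v0,v1) [-++] → (1.64542, -0.9204, 0.331007)–(1.42373, -0.9204, 0.459)  len=0.2560
  (v22,v1,v23) [-+-] → (1.42373, -0.9204, 0.459)–(1.42373, -0.9204, -0.203013)  len=0.6620
  (v23,v1,v2) [-++] → (1.42373, -0.9204, -0.203013)–(1.42373, -0.9204, -0.459)  len=0.2560
  (v23,v2,v21) [-+-] → (1.42373, -0.9204, -0.459)–(1.82177, -0.9204, -0.229213)  len=0.4596
  (v21,v2,v0) [-++] → (1.82177, -0.9204, -0.229213)–(2.21877, -0.9204, 0)  len=0.4584

Chained into 2 loop(s):
  loop 1: 6 segments, perimeter = 2.7541
  loop 2: 6 segments, perimeter = 2.7541
Total perimeter = 5.508


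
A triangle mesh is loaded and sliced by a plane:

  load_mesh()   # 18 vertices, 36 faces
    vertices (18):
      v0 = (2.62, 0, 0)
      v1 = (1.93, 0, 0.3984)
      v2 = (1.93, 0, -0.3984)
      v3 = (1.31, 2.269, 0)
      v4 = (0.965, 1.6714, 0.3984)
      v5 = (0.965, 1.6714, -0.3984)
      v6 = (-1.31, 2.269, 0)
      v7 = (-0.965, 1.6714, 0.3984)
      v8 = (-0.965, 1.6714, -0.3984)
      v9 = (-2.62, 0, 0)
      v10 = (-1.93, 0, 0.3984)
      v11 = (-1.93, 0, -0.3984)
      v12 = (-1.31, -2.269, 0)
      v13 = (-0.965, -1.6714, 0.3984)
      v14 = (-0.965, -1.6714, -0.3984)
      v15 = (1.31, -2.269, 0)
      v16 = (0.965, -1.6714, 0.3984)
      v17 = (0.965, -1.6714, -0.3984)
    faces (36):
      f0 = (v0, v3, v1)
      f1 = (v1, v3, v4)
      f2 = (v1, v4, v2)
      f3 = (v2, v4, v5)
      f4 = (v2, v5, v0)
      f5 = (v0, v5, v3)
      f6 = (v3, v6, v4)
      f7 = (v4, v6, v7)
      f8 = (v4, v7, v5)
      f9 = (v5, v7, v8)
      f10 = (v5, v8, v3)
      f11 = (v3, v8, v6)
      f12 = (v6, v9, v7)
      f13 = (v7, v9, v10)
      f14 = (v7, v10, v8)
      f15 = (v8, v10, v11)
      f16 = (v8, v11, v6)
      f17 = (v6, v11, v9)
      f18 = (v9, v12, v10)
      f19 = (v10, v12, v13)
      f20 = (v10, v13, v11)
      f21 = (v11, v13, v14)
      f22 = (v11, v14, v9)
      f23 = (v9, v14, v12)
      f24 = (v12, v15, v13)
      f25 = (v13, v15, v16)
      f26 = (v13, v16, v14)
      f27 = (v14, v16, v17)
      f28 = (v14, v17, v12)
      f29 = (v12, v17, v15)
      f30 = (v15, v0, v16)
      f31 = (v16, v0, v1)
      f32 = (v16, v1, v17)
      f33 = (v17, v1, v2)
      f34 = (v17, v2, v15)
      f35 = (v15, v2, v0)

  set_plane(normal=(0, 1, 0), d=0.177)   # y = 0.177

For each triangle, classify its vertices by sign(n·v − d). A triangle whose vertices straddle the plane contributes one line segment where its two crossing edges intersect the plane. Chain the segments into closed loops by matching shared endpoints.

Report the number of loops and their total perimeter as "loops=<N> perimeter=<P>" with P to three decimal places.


loops=2 perimeter=4.781

Straddling triangles (12 of 36):
  (v0,v3,v1) [-+-] → (2.51781, 0.177, 0)–(1.88164, 0.177, 0.367322)  len=0.7346
  (v1,v3,v4) [-++] → (1.88164, 0.177, 0.367322)–(1.82781, 0.177, 0.3984)  len=0.0622
  (v1,v4,v2) [-+-] → (1.82781, 0.177, 0.3984)–(1.82781, 0.177, -0.314019)  len=0.7124
  (v2,v4,v5) [-++] → (1.82781, 0.177, -0.314019)–(1.82781, 0.177, -0.3984)  len=0.0844
  (v2,v5,v0) [-+-] → (1.82781, 0.177, -0.3984)–(2.44474, 0.177, -0.0421903)  len=0.7124
  (v0,v5,v3) [-++] → (2.44474, 0.177, -0.0421903)–(2.51781, 0.177, 0)  len=0.0844
  (v6,v9,v7) [+-+] → (-2.51781, 0.177, 0)–(-2.44474, 0.177, 0.0421903)  len=0.0844
  (v7,v9,v10) [+--] → (-2.44474, 0.177, 0.0421903)–(-1.82781, 0.177, 0.3984)  len=0.7124
  (v7,v10,v8) [+-+] → (-1.82781, 0.177, 0.3984)–(-1.82781, 0.177, 0.314019)  len=0.0844
  (v8,v10,v11) [+--] → (-1.82781, 0.177, 0.314019)–(-1.82781, 0.177, -0.3984)  len=0.7124
  (v8,v11,v6) [+-+] → (-1.82781, 0.177, -0.3984)–(-1.88164, 0.177, -0.367322)  len=0.0622
  (v6,v11,v9) [+--] → (-1.88164, 0.177, -0.367322)–(-2.51781, 0.177, 0)  len=0.7346

Chained into 2 loop(s):
  loop 1: 6 segments, perimeter = 2.3903
  loop 2: 6 segments, perimeter = 2.3903
Total perimeter = 4.781


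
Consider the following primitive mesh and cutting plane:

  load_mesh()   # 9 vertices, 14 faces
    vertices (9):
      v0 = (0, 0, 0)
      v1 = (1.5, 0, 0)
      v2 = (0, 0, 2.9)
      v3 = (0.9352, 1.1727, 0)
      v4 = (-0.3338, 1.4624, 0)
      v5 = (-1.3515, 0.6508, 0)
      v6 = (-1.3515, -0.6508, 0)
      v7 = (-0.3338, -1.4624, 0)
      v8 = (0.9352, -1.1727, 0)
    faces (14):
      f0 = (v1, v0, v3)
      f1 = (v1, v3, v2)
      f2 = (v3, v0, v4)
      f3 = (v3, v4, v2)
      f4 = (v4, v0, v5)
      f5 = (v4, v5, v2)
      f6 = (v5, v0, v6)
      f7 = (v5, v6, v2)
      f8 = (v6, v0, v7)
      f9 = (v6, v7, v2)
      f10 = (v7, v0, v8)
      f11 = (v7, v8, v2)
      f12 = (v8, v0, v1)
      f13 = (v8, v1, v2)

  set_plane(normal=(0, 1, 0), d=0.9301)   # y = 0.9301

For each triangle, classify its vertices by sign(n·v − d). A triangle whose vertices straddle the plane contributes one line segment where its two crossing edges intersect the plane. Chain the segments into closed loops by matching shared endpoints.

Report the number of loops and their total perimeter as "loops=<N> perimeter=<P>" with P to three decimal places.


loops=1 perimeter=5.104

Straddling triangles (6 of 14):
  (v1,v0,v3) [--+] → (0.741732, 0.9301, 0)–(1.05204, 0.9301, 0)  len=0.3103
  (v1,v3,v2) [-+-] → (1.05204, 0.9301, 0)–(0.741732, 0.9301, 0.599932)  len=0.6754
  (v3,v0,v4) [+-+] → (0.741732, 0.9301, 0)–(-0.2123, 0.9301, 0)  len=0.9540
  (v3,v4,v2) [++-] → (-0.2123, 0.9301, 1.05557)–(0.741732, 0.9301, 0.599932)  len=1.0573
  (v4,v0,v5) [+--] → (-0.2123, 0.9301, 0)–(-1.00127, 0.9301, 0)  len=0.7890
  (v4,v5,v2) [+--] → (-1.00127, 0.9301, 0)–(-0.2123, 0.9301, 1.05557)  len=1.3178

Chained into 1 loop(s):
  loop 1: 6 segments, perimeter = 5.1038
Total perimeter = 5.104
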